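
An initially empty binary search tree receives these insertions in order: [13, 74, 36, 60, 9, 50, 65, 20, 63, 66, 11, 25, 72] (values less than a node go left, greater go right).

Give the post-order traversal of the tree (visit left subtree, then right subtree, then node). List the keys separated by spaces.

13: root
74: right child of 13 (depth 1)
36: left child of 74 (depth 2)
60: right child of 36 (depth 3)
9: left child of 13 (depth 1)
50: left child of 60 (depth 4)
65: right child of 60 (depth 4)
20: left child of 36 (depth 3)
63: left child of 65 (depth 5)
66: right child of 65 (depth 5)
11: right child of 9 (depth 2)
25: right child of 20 (depth 4)
72: right child of 66 (depth 6)

11 9 25 20 50 63 72 66 65 60 36 74 13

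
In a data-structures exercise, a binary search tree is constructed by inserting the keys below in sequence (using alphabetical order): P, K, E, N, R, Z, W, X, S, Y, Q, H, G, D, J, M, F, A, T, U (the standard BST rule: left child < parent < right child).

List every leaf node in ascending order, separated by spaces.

A F J M Q U Y

P: root
K: left child of P (depth 1)
E: left child of K (depth 2)
N: right child of K (depth 2)
R: right child of P (depth 1)
Z: right child of R (depth 2)
W: left child of Z (depth 3)
X: right child of W (depth 4)
S: left child of W (depth 4)
Y: right child of X (depth 5)
Q: left child of R (depth 2)
H: right child of E (depth 3)
G: left child of H (depth 4)
D: left child of E (depth 3)
J: right child of H (depth 4)
M: left child of N (depth 3)
F: left child of G (depth 5)
A: left child of D (depth 4)
T: right child of S (depth 5)
U: right child of T (depth 6)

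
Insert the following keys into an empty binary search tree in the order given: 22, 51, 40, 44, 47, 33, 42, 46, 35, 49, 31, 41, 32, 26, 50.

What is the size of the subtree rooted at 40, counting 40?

22: root
51: right child of 22 (depth 1)
40: left child of 51 (depth 2)
44: right child of 40 (depth 3)
47: right child of 44 (depth 4)
33: left child of 40 (depth 3)
42: left child of 44 (depth 4)
46: left child of 47 (depth 5)
35: right child of 33 (depth 4)
49: right child of 47 (depth 5)
31: left child of 33 (depth 4)
41: left child of 42 (depth 5)
32: right child of 31 (depth 5)
26: left child of 31 (depth 5)
50: right child of 49 (depth 6)

Subtree rooted at 40 contains: 40, 33, 31, 26, 32, 35, 44, 42, 41, 47, 46, 49, 50 — 13 nodes.

13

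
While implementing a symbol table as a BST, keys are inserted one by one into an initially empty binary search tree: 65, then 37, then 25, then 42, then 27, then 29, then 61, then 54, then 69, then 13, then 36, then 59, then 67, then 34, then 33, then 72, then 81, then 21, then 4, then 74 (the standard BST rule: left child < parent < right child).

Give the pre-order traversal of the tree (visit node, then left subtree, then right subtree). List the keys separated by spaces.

65: root
37: left child of 65 (depth 1)
25: left child of 37 (depth 2)
42: right child of 37 (depth 2)
27: right child of 25 (depth 3)
29: right child of 27 (depth 4)
61: right child of 42 (depth 3)
54: left child of 61 (depth 4)
69: right child of 65 (depth 1)
13: left child of 25 (depth 3)
36: right child of 29 (depth 5)
59: right child of 54 (depth 5)
67: left child of 69 (depth 2)
34: left child of 36 (depth 6)
33: left child of 34 (depth 7)
72: right child of 69 (depth 2)
81: right child of 72 (depth 3)
21: right child of 13 (depth 4)
4: left child of 13 (depth 4)
74: left child of 81 (depth 4)

65 37 25 13 4 21 27 29 36 34 33 42 61 54 59 69 67 72 81 74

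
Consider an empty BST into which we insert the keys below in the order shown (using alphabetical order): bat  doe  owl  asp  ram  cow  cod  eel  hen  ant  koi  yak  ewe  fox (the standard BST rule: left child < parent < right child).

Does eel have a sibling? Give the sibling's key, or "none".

bat: root
doe: right child of bat (depth 1)
owl: right child of doe (depth 2)
asp: left child of bat (depth 1)
ram: right child of owl (depth 3)
cow: left child of doe (depth 2)
cod: left child of cow (depth 3)
eel: left child of owl (depth 3)
hen: right child of eel (depth 4)
ant: left child of asp (depth 2)
koi: right child of hen (depth 5)
yak: right child of ram (depth 4)
ewe: left child of hen (depth 5)
fox: right child of ewe (depth 6)

eel's parent is owl; the other child of owl is ram.

ram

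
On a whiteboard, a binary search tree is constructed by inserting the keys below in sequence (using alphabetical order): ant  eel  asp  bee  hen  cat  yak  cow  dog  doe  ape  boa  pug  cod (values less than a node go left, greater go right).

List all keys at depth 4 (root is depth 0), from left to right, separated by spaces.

cat pug

ant: root
eel: right child of ant (depth 1)
asp: left child of eel (depth 2)
bee: right child of asp (depth 3)
hen: right child of eel (depth 2)
cat: right child of bee (depth 4)
yak: right child of hen (depth 3)
cow: right child of cat (depth 5)
dog: right child of cow (depth 6)
doe: left child of dog (depth 7)
ape: left child of asp (depth 3)
boa: left child of cat (depth 5)
pug: left child of yak (depth 4)
cod: left child of cow (depth 6)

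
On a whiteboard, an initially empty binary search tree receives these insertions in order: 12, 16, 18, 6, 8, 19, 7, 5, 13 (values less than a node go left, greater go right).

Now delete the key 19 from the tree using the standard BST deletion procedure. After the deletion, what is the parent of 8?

12: root
16: right child of 12 (depth 1)
18: right child of 16 (depth 2)
6: left child of 12 (depth 1)
8: right child of 6 (depth 2)
19: right child of 18 (depth 3)
7: left child of 8 (depth 3)
5: left child of 6 (depth 2)
13: left child of 16 (depth 2)

Delete 19 (at most one child — splice it out).
After deletion, 8's parent is 6.

6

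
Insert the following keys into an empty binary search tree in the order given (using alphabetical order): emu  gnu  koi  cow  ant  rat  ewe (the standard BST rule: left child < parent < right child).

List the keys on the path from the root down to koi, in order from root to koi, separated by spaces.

Resulting structure (node: left, right):
  emu: L=cow, R=gnu
  gnu: L=ewe, R=koi
  koi: L=–, R=rat
  cow: L=ant, R=–
  ant: L=–, R=–
  rat: L=–, R=–
  ewe: L=–, R=–

emu gnu koi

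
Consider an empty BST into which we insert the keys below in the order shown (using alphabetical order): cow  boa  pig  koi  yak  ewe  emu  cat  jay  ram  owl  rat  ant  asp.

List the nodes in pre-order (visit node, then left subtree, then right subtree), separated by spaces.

Insert cow: tree is empty, so cow becomes the root.
Insert boa: boa < cow → go left. Place as left child of cow.
Insert pig: pig > cow → go right. Place as right child of cow.
Insert koi: koi > cow → go right; koi < pig → go left. Place as left child of pig.
Insert yak: yak > cow → go right; yak > pig → go right. Place as right child of pig.
Insert ewe: ewe > cow → go right; ewe < pig → go left; ewe < koi → go left. Place as left child of koi.
Insert emu: emu > cow → go right; emu < pig → go left; emu < koi → go left; emu < ewe → go left. Place as left child of ewe.
Insert cat: cat < cow → go left; cat > boa → go right. Place as right child of boa.
Insert jay: jay > cow → go right; jay < pig → go left; jay < koi → go left; jay > ewe → go right. Place as right child of ewe.
Insert ram: ram > cow → go right; ram > pig → go right; ram < yak → go left. Place as left child of yak.
Insert owl: owl > cow → go right; owl < pig → go left; owl > koi → go right. Place as right child of koi.
Insert rat: rat > cow → go right; rat > pig → go right; rat < yak → go left; rat > ram → go right. Place as right child of ram.
Insert ant: ant < cow → go left; ant < boa → go left. Place as left child of boa.
Insert asp: asp < cow → go left; asp < boa → go left; asp > ant → go right. Place as right child of ant.

cow boa ant asp cat pig koi ewe emu jay owl yak ram rat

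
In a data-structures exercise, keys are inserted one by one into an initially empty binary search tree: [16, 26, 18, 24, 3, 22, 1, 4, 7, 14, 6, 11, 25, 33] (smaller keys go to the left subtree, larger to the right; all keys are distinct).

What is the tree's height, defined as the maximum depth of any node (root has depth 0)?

16: root
26: right child of 16 (depth 1)
18: left child of 26 (depth 2)
24: right child of 18 (depth 3)
3: left child of 16 (depth 1)
22: left child of 24 (depth 4)
1: left child of 3 (depth 2)
4: right child of 3 (depth 2)
7: right child of 4 (depth 3)
14: right child of 7 (depth 4)
6: left child of 7 (depth 4)
11: left child of 14 (depth 5)
25: right child of 24 (depth 4)
33: right child of 26 (depth 2)

The deepest node is 11 at depth 5.

5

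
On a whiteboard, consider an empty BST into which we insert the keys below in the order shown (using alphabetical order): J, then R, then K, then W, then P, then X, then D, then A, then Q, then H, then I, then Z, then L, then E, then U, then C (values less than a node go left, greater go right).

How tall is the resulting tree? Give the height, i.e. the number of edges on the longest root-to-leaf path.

Insert J: tree is empty, so J becomes the root.
Insert R: R > J → go right. Place as right child of J.
Insert K: K > J → go right; K < R → go left. Place as left child of R.
Insert W: W > J → go right; W > R → go right. Place as right child of R.
Insert P: P > J → go right; P < R → go left; P > K → go right. Place as right child of K.
Insert X: X > J → go right; X > R → go right; X > W → go right. Place as right child of W.
Insert D: D < J → go left. Place as left child of J.
Insert A: A < J → go left; A < D → go left. Place as left child of D.
Insert Q: Q > J → go right; Q < R → go left; Q > K → go right; Q > P → go right. Place as right child of P.
Insert H: H < J → go left; H > D → go right. Place as right child of D.
Insert I: I < J → go left; I > D → go right; I > H → go right. Place as right child of H.
Insert Z: Z > J → go right; Z > R → go right; Z > W → go right; Z > X → go right. Place as right child of X.
Insert L: L > J → go right; L < R → go left; L > K → go right; L < P → go left. Place as left child of P.
Insert E: E < J → go left; E > D → go right; E < H → go left. Place as left child of H.
Insert U: U > J → go right; U > R → go right; U < W → go left. Place as left child of W.
Insert C: C < J → go left; C < D → go left; C > A → go right. Place as right child of A.

The deepest node is Q at depth 4.

4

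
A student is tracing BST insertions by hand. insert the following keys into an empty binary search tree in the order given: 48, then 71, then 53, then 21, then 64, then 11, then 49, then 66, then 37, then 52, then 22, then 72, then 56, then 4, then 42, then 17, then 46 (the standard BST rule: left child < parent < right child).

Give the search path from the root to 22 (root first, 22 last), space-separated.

48 21 37 22

Insert 48: tree is empty, so 48 becomes the root.
Insert 71: 71 > 48 → go right. Place as right child of 48.
Insert 53: 53 > 48 → go right; 53 < 71 → go left. Place as left child of 71.
Insert 21: 21 < 48 → go left. Place as left child of 48.
Insert 64: 64 > 48 → go right; 64 < 71 → go left; 64 > 53 → go right. Place as right child of 53.
Insert 11: 11 < 48 → go left; 11 < 21 → go left. Place as left child of 21.
Insert 49: 49 > 48 → go right; 49 < 71 → go left; 49 < 53 → go left. Place as left child of 53.
Insert 66: 66 > 48 → go right; 66 < 71 → go left; 66 > 53 → go right; 66 > 64 → go right. Place as right child of 64.
Insert 37: 37 < 48 → go left; 37 > 21 → go right. Place as right child of 21.
Insert 52: 52 > 48 → go right; 52 < 71 → go left; 52 < 53 → go left; 52 > 49 → go right. Place as right child of 49.
Insert 22: 22 < 48 → go left; 22 > 21 → go right; 22 < 37 → go left. Place as left child of 37.
Insert 72: 72 > 48 → go right; 72 > 71 → go right. Place as right child of 71.
Insert 56: 56 > 48 → go right; 56 < 71 → go left; 56 > 53 → go right; 56 < 64 → go left. Place as left child of 64.
Insert 4: 4 < 48 → go left; 4 < 21 → go left; 4 < 11 → go left. Place as left child of 11.
Insert 42: 42 < 48 → go left; 42 > 21 → go right; 42 > 37 → go right. Place as right child of 37.
Insert 17: 17 < 48 → go left; 17 < 21 → go left; 17 > 11 → go right. Place as right child of 11.
Insert 46: 46 < 48 → go left; 46 > 21 → go right; 46 > 37 → go right; 46 > 42 → go right. Place as right child of 42.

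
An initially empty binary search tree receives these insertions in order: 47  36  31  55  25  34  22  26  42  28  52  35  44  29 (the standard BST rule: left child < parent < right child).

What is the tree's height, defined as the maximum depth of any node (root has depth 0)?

6

Insert 47: tree is empty, so 47 becomes the root.
Insert 36: 36 < 47 → go left. Place as left child of 47.
Insert 31: 31 < 47 → go left; 31 < 36 → go left. Place as left child of 36.
Insert 55: 55 > 47 → go right. Place as right child of 47.
Insert 25: 25 < 47 → go left; 25 < 36 → go left; 25 < 31 → go left. Place as left child of 31.
Insert 34: 34 < 47 → go left; 34 < 36 → go left; 34 > 31 → go right. Place as right child of 31.
Insert 22: 22 < 47 → go left; 22 < 36 → go left; 22 < 31 → go left; 22 < 25 → go left. Place as left child of 25.
Insert 26: 26 < 47 → go left; 26 < 36 → go left; 26 < 31 → go left; 26 > 25 → go right. Place as right child of 25.
Insert 42: 42 < 47 → go left; 42 > 36 → go right. Place as right child of 36.
Insert 28: 28 < 47 → go left; 28 < 36 → go left; 28 < 31 → go left; 28 > 25 → go right; 28 > 26 → go right. Place as right child of 26.
Insert 52: 52 > 47 → go right; 52 < 55 → go left. Place as left child of 55.
Insert 35: 35 < 47 → go left; 35 < 36 → go left; 35 > 31 → go right; 35 > 34 → go right. Place as right child of 34.
Insert 44: 44 < 47 → go left; 44 > 36 → go right; 44 > 42 → go right. Place as right child of 42.
Insert 29: 29 < 47 → go left; 29 < 36 → go left; 29 < 31 → go left; 29 > 25 → go right; 29 > 26 → go right; 29 > 28 → go right. Place as right child of 28.

The deepest node is 29 at depth 6.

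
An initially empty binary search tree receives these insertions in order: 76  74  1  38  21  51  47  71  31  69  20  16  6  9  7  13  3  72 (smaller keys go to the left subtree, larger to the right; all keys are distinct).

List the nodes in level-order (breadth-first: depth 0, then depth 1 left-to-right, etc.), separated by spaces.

76 74 1 38 21 51 20 31 47 71 16 69 72 6 3 9 7 13

Insert 76: tree is empty, so 76 becomes the root.
Insert 74: 74 < 76 → go left. Place as left child of 76.
Insert 1: 1 < 76 → go left; 1 < 74 → go left. Place as left child of 74.
Insert 38: 38 < 76 → go left; 38 < 74 → go left; 38 > 1 → go right. Place as right child of 1.
Insert 21: 21 < 76 → go left; 21 < 74 → go left; 21 > 1 → go right; 21 < 38 → go left. Place as left child of 38.
Insert 51: 51 < 76 → go left; 51 < 74 → go left; 51 > 1 → go right; 51 > 38 → go right. Place as right child of 38.
Insert 47: 47 < 76 → go left; 47 < 74 → go left; 47 > 1 → go right; 47 > 38 → go right; 47 < 51 → go left. Place as left child of 51.
Insert 71: 71 < 76 → go left; 71 < 74 → go left; 71 > 1 → go right; 71 > 38 → go right; 71 > 51 → go right. Place as right child of 51.
Insert 31: 31 < 76 → go left; 31 < 74 → go left; 31 > 1 → go right; 31 < 38 → go left; 31 > 21 → go right. Place as right child of 21.
Insert 69: 69 < 76 → go left; 69 < 74 → go left; 69 > 1 → go right; 69 > 38 → go right; 69 > 51 → go right; 69 < 71 → go left. Place as left child of 71.
Insert 20: 20 < 76 → go left; 20 < 74 → go left; 20 > 1 → go right; 20 < 38 → go left; 20 < 21 → go left. Place as left child of 21.
Insert 16: 16 < 76 → go left; 16 < 74 → go left; 16 > 1 → go right; 16 < 38 → go left; 16 < 21 → go left; 16 < 20 → go left. Place as left child of 20.
Insert 6: 6 < 76 → go left; 6 < 74 → go left; 6 > 1 → go right; 6 < 38 → go left; 6 < 21 → go left; 6 < 20 → go left; 6 < 16 → go left. Place as left child of 16.
Insert 9: 9 < 76 → go left; 9 < 74 → go left; 9 > 1 → go right; 9 < 38 → go left; 9 < 21 → go left; 9 < 20 → go left; 9 < 16 → go left; 9 > 6 → go right. Place as right child of 6.
Insert 7: 7 < 76 → go left; 7 < 74 → go left; 7 > 1 → go right; 7 < 38 → go left; 7 < 21 → go left; 7 < 20 → go left; 7 < 16 → go left; 7 > 6 → go right; 7 < 9 → go left. Place as left child of 9.
Insert 13: 13 < 76 → go left; 13 < 74 → go left; 13 > 1 → go right; 13 < 38 → go left; 13 < 21 → go left; 13 < 20 → go left; 13 < 16 → go left; 13 > 6 → go right; 13 > 9 → go right. Place as right child of 9.
Insert 3: 3 < 76 → go left; 3 < 74 → go left; 3 > 1 → go right; 3 < 38 → go left; 3 < 21 → go left; 3 < 20 → go left; 3 < 16 → go left; 3 < 6 → go left. Place as left child of 6.
Insert 72: 72 < 76 → go left; 72 < 74 → go left; 72 > 1 → go right; 72 > 38 → go right; 72 > 51 → go right; 72 > 71 → go right. Place as right child of 71.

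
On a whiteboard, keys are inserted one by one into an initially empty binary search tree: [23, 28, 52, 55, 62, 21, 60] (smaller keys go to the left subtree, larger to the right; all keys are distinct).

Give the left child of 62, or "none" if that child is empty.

Insert 23: tree is empty, so 23 becomes the root.
Insert 28: 28 > 23 → go right. Place as right child of 23.
Insert 52: 52 > 23 → go right; 52 > 28 → go right. Place as right child of 28.
Insert 55: 55 > 23 → go right; 55 > 28 → go right; 55 > 52 → go right. Place as right child of 52.
Insert 62: 62 > 23 → go right; 62 > 28 → go right; 62 > 52 → go right; 62 > 55 → go right. Place as right child of 55.
Insert 21: 21 < 23 → go left. Place as left child of 23.
Insert 60: 60 > 23 → go right; 60 > 28 → go right; 60 > 52 → go right; 60 > 55 → go right; 60 < 62 → go left. Place as left child of 62.

60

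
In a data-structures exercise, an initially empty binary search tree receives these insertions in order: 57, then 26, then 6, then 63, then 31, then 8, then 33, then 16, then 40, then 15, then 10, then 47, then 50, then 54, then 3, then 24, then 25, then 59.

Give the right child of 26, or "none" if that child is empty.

31

57: root
26: left child of 57 (depth 1)
6: left child of 26 (depth 2)
63: right child of 57 (depth 1)
31: right child of 26 (depth 2)
8: right child of 6 (depth 3)
33: right child of 31 (depth 3)
16: right child of 8 (depth 4)
40: right child of 33 (depth 4)
15: left child of 16 (depth 5)
10: left child of 15 (depth 6)
47: right child of 40 (depth 5)
50: right child of 47 (depth 6)
54: right child of 50 (depth 7)
3: left child of 6 (depth 3)
24: right child of 16 (depth 5)
25: right child of 24 (depth 6)
59: left child of 63 (depth 2)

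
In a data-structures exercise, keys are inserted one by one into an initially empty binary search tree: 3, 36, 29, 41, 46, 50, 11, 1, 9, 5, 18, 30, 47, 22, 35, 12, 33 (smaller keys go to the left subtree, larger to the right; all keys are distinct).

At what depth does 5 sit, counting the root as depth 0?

3: root
36: right child of 3 (depth 1)
29: left child of 36 (depth 2)
41: right child of 36 (depth 2)
46: right child of 41 (depth 3)
50: right child of 46 (depth 4)
11: left child of 29 (depth 3)
1: left child of 3 (depth 1)
9: left child of 11 (depth 4)
5: left child of 9 (depth 5)
18: right child of 11 (depth 4)
30: right child of 29 (depth 3)
47: left child of 50 (depth 5)
22: right child of 18 (depth 5)
35: right child of 30 (depth 4)
12: left child of 18 (depth 5)
33: left child of 35 (depth 5)

Path to 5: 3 → 36 → 29 → 11 → 9 → 5, which is 5 edges.

5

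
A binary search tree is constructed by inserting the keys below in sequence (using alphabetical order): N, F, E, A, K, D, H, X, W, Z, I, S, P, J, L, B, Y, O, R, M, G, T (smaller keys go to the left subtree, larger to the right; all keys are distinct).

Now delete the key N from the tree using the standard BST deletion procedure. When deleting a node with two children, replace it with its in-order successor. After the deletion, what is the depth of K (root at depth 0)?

N: root
F: left child of N (depth 1)
E: left child of F (depth 2)
A: left child of E (depth 3)
K: right child of F (depth 2)
D: right child of A (depth 4)
H: left child of K (depth 3)
X: right child of N (depth 1)
W: left child of X (depth 2)
Z: right child of X (depth 2)
I: right child of H (depth 4)
S: left child of W (depth 3)
P: left child of S (depth 4)
J: right child of I (depth 5)
L: right child of K (depth 3)
B: left child of D (depth 5)
Y: left child of Z (depth 3)
O: left child of P (depth 5)
R: right child of P (depth 5)
M: right child of L (depth 4)
G: left child of H (depth 4)
T: right child of S (depth 4)

Delete N (two children — replace with in-order successor).
After deletion, path to K: O → F → K.

2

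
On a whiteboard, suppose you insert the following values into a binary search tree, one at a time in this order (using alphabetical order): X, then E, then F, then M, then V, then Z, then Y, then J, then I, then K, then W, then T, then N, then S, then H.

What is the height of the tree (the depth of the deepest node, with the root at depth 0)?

Insert X: tree is empty, so X becomes the root.
Insert E: E < X → go left. Place as left child of X.
Insert F: F < X → go left; F > E → go right. Place as right child of E.
Insert M: M < X → go left; M > E → go right; M > F → go right. Place as right child of F.
Insert V: V < X → go left; V > E → go right; V > F → go right; V > M → go right. Place as right child of M.
Insert Z: Z > X → go right. Place as right child of X.
Insert Y: Y > X → go right; Y < Z → go left. Place as left child of Z.
Insert J: J < X → go left; J > E → go right; J > F → go right; J < M → go left. Place as left child of M.
Insert I: I < X → go left; I > E → go right; I > F → go right; I < M → go left; I < J → go left. Place as left child of J.
Insert K: K < X → go left; K > E → go right; K > F → go right; K < M → go left; K > J → go right. Place as right child of J.
Insert W: W < X → go left; W > E → go right; W > F → go right; W > M → go right; W > V → go right. Place as right child of V.
Insert T: T < X → go left; T > E → go right; T > F → go right; T > M → go right; T < V → go left. Place as left child of V.
Insert N: N < X → go left; N > E → go right; N > F → go right; N > M → go right; N < V → go left; N < T → go left. Place as left child of T.
Insert S: S < X → go left; S > E → go right; S > F → go right; S > M → go right; S < V → go left; S < T → go left; S > N → go right. Place as right child of N.
Insert H: H < X → go left; H > E → go right; H > F → go right; H < M → go left; H < J → go left; H < I → go left. Place as left child of I.

The deepest node is S at depth 7.

7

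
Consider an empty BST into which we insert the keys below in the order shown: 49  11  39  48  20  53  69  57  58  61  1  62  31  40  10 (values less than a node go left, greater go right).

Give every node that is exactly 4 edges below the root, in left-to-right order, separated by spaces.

49: root
11: left child of 49 (depth 1)
39: right child of 11 (depth 2)
48: right child of 39 (depth 3)
20: left child of 39 (depth 3)
53: right child of 49 (depth 1)
69: right child of 53 (depth 2)
57: left child of 69 (depth 3)
58: right child of 57 (depth 4)
61: right child of 58 (depth 5)
1: left child of 11 (depth 2)
62: right child of 61 (depth 6)
31: right child of 20 (depth 4)
40: left child of 48 (depth 4)
10: right child of 1 (depth 3)

31 40 58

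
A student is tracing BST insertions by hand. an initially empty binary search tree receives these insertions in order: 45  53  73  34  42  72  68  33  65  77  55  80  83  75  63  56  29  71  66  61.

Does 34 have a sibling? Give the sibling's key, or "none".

45: root
53: right child of 45 (depth 1)
73: right child of 53 (depth 2)
34: left child of 45 (depth 1)
42: right child of 34 (depth 2)
72: left child of 73 (depth 3)
68: left child of 72 (depth 4)
33: left child of 34 (depth 2)
65: left child of 68 (depth 5)
77: right child of 73 (depth 3)
55: left child of 65 (depth 6)
80: right child of 77 (depth 4)
83: right child of 80 (depth 5)
75: left child of 77 (depth 4)
63: right child of 55 (depth 7)
56: left child of 63 (depth 8)
29: left child of 33 (depth 3)
71: right child of 68 (depth 5)
66: right child of 65 (depth 6)
61: right child of 56 (depth 9)

34's parent is 45; the other child of 45 is 53.

53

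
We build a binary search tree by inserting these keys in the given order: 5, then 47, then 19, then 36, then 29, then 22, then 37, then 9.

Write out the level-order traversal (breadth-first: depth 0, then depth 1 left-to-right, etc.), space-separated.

5: root
47: right child of 5 (depth 1)
19: left child of 47 (depth 2)
36: right child of 19 (depth 3)
29: left child of 36 (depth 4)
22: left child of 29 (depth 5)
37: right child of 36 (depth 4)
9: left child of 19 (depth 3)

5 47 19 9 36 29 37 22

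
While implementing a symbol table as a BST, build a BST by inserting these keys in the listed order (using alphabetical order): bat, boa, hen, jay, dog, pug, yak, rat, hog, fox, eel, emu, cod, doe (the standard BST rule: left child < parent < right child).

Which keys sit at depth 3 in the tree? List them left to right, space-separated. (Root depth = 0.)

dog jay

Resulting structure (node: left, right):
  bat: L=–, R=boa
  boa: L=–, R=hen
  hen: L=dog, R=jay
  jay: L=hog, R=pug
  dog: L=cod, R=fox
  pug: L=–, R=yak
  yak: L=rat, R=–
  rat: L=–, R=–
  hog: L=–, R=–
  fox: L=eel, R=–
  eel: L=–, R=emu
  emu: L=–, R=–
  cod: L=–, R=doe
  doe: L=–, R=–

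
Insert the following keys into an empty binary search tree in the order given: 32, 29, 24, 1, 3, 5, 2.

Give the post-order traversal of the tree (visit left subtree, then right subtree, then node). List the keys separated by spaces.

2 5 3 1 24 29 32

Insert 32: tree is empty, so 32 becomes the root.
Insert 29: 29 < 32 → go left. Place as left child of 32.
Insert 24: 24 < 32 → go left; 24 < 29 → go left. Place as left child of 29.
Insert 1: 1 < 32 → go left; 1 < 29 → go left; 1 < 24 → go left. Place as left child of 24.
Insert 3: 3 < 32 → go left; 3 < 29 → go left; 3 < 24 → go left; 3 > 1 → go right. Place as right child of 1.
Insert 5: 5 < 32 → go left; 5 < 29 → go left; 5 < 24 → go left; 5 > 1 → go right; 5 > 3 → go right. Place as right child of 3.
Insert 2: 2 < 32 → go left; 2 < 29 → go left; 2 < 24 → go left; 2 > 1 → go right; 2 < 3 → go left. Place as left child of 3.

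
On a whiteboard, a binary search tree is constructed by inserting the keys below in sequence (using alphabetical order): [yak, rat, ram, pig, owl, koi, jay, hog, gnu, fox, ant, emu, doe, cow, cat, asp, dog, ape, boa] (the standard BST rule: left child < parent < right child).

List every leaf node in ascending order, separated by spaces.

ape boa dog

Resulting structure (node: left, right):
  yak: L=rat, R=–
  rat: L=ram, R=–
  ram: L=pig, R=–
  pig: L=owl, R=–
  owl: L=koi, R=–
  koi: L=jay, R=–
  jay: L=hog, R=–
  hog: L=gnu, R=–
  gnu: L=fox, R=–
  fox: L=ant, R=–
  ant: L=–, R=emu
  emu: L=doe, R=–
  doe: L=cow, R=dog
  cow: L=cat, R=–
  cat: L=asp, R=–
  asp: L=ape, R=boa
  dog: L=–, R=–
  ape: L=–, R=–
  boa: L=–, R=–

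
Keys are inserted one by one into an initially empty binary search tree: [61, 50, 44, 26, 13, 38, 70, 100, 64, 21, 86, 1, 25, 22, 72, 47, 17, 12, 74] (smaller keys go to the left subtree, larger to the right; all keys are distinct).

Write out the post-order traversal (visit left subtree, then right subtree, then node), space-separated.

61: root
50: left child of 61 (depth 1)
44: left child of 50 (depth 2)
26: left child of 44 (depth 3)
13: left child of 26 (depth 4)
38: right child of 26 (depth 4)
70: right child of 61 (depth 1)
100: right child of 70 (depth 2)
64: left child of 70 (depth 2)
21: right child of 13 (depth 5)
86: left child of 100 (depth 3)
1: left child of 13 (depth 5)
25: right child of 21 (depth 6)
22: left child of 25 (depth 7)
72: left child of 86 (depth 4)
47: right child of 44 (depth 3)
17: left child of 21 (depth 6)
12: right child of 1 (depth 6)
74: right child of 72 (depth 5)

12 1 17 22 25 21 13 38 26 47 44 50 64 74 72 86 100 70 61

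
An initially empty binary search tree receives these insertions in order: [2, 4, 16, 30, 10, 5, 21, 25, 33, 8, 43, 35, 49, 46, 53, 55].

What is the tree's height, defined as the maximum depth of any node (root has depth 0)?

2: root
4: right child of 2 (depth 1)
16: right child of 4 (depth 2)
30: right child of 16 (depth 3)
10: left child of 16 (depth 3)
5: left child of 10 (depth 4)
21: left child of 30 (depth 4)
25: right child of 21 (depth 5)
33: right child of 30 (depth 4)
8: right child of 5 (depth 5)
43: right child of 33 (depth 5)
35: left child of 43 (depth 6)
49: right child of 43 (depth 6)
46: left child of 49 (depth 7)
53: right child of 49 (depth 7)
55: right child of 53 (depth 8)

The deepest node is 55 at depth 8.

8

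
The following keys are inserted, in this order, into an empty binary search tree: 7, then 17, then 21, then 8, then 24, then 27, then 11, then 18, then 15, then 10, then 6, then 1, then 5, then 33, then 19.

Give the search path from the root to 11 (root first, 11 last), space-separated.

7 17 8 11

Insert 7: tree is empty, so 7 becomes the root.
Insert 17: 17 > 7 → go right. Place as right child of 7.
Insert 21: 21 > 7 → go right; 21 > 17 → go right. Place as right child of 17.
Insert 8: 8 > 7 → go right; 8 < 17 → go left. Place as left child of 17.
Insert 24: 24 > 7 → go right; 24 > 17 → go right; 24 > 21 → go right. Place as right child of 21.
Insert 27: 27 > 7 → go right; 27 > 17 → go right; 27 > 21 → go right; 27 > 24 → go right. Place as right child of 24.
Insert 11: 11 > 7 → go right; 11 < 17 → go left; 11 > 8 → go right. Place as right child of 8.
Insert 18: 18 > 7 → go right; 18 > 17 → go right; 18 < 21 → go left. Place as left child of 21.
Insert 15: 15 > 7 → go right; 15 < 17 → go left; 15 > 8 → go right; 15 > 11 → go right. Place as right child of 11.
Insert 10: 10 > 7 → go right; 10 < 17 → go left; 10 > 8 → go right; 10 < 11 → go left. Place as left child of 11.
Insert 6: 6 < 7 → go left. Place as left child of 7.
Insert 1: 1 < 7 → go left; 1 < 6 → go left. Place as left child of 6.
Insert 5: 5 < 7 → go left; 5 < 6 → go left; 5 > 1 → go right. Place as right child of 1.
Insert 33: 33 > 7 → go right; 33 > 17 → go right; 33 > 21 → go right; 33 > 24 → go right; 33 > 27 → go right. Place as right child of 27.
Insert 19: 19 > 7 → go right; 19 > 17 → go right; 19 < 21 → go left; 19 > 18 → go right. Place as right child of 18.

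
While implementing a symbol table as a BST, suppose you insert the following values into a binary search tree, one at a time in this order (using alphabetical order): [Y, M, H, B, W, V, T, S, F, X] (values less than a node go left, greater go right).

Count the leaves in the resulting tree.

3

Insert Y: tree is empty, so Y becomes the root.
Insert M: M < Y → go left. Place as left child of Y.
Insert H: H < Y → go left; H < M → go left. Place as left child of M.
Insert B: B < Y → go left; B < M → go left; B < H → go left. Place as left child of H.
Insert W: W < Y → go left; W > M → go right. Place as right child of M.
Insert V: V < Y → go left; V > M → go right; V < W → go left. Place as left child of W.
Insert T: T < Y → go left; T > M → go right; T < W → go left; T < V → go left. Place as left child of V.
Insert S: S < Y → go left; S > M → go right; S < W → go left; S < V → go left; S < T → go left. Place as left child of T.
Insert F: F < Y → go left; F < M → go left; F < H → go left; F > B → go right. Place as right child of B.
Insert X: X < Y → go left; X > M → go right; X > W → go right. Place as right child of W.

Leaves: F, S, X — 3 in total.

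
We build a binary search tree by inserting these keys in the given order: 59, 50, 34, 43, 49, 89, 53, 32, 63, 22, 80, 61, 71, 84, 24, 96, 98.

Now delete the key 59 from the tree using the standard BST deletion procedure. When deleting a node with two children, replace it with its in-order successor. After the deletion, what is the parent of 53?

50

59: root
50: left child of 59 (depth 1)
34: left child of 50 (depth 2)
43: right child of 34 (depth 3)
49: right child of 43 (depth 4)
89: right child of 59 (depth 1)
53: right child of 50 (depth 2)
32: left child of 34 (depth 3)
63: left child of 89 (depth 2)
22: left child of 32 (depth 4)
80: right child of 63 (depth 3)
61: left child of 63 (depth 3)
71: left child of 80 (depth 4)
84: right child of 80 (depth 4)
24: right child of 22 (depth 5)
96: right child of 89 (depth 2)
98: right child of 96 (depth 3)

Delete 59 (two children — replace with in-order successor).
After deletion, 53's parent is 50.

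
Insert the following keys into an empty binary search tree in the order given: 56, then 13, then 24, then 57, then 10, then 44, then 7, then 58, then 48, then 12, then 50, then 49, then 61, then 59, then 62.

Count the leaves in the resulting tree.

5

Insert 56: tree is empty, so 56 becomes the root.
Insert 13: 13 < 56 → go left. Place as left child of 56.
Insert 24: 24 < 56 → go left; 24 > 13 → go right. Place as right child of 13.
Insert 57: 57 > 56 → go right. Place as right child of 56.
Insert 10: 10 < 56 → go left; 10 < 13 → go left. Place as left child of 13.
Insert 44: 44 < 56 → go left; 44 > 13 → go right; 44 > 24 → go right. Place as right child of 24.
Insert 7: 7 < 56 → go left; 7 < 13 → go left; 7 < 10 → go left. Place as left child of 10.
Insert 58: 58 > 56 → go right; 58 > 57 → go right. Place as right child of 57.
Insert 48: 48 < 56 → go left; 48 > 13 → go right; 48 > 24 → go right; 48 > 44 → go right. Place as right child of 44.
Insert 12: 12 < 56 → go left; 12 < 13 → go left; 12 > 10 → go right. Place as right child of 10.
Insert 50: 50 < 56 → go left; 50 > 13 → go right; 50 > 24 → go right; 50 > 44 → go right; 50 > 48 → go right. Place as right child of 48.
Insert 49: 49 < 56 → go left; 49 > 13 → go right; 49 > 24 → go right; 49 > 44 → go right; 49 > 48 → go right; 49 < 50 → go left. Place as left child of 50.
Insert 61: 61 > 56 → go right; 61 > 57 → go right; 61 > 58 → go right. Place as right child of 58.
Insert 59: 59 > 56 → go right; 59 > 57 → go right; 59 > 58 → go right; 59 < 61 → go left. Place as left child of 61.
Insert 62: 62 > 56 → go right; 62 > 57 → go right; 62 > 58 → go right; 62 > 61 → go right. Place as right child of 61.

Leaves: 7, 12, 49, 59, 62 — 5 in total.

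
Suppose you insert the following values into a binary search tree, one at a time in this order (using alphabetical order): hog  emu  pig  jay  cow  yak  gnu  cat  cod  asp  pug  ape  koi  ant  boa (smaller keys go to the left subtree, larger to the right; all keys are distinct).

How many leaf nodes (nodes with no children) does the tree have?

6

Insert hog: tree is empty, so hog becomes the root.
Insert emu: emu < hog → go left. Place as left child of hog.
Insert pig: pig > hog → go right. Place as right child of hog.
Insert jay: jay > hog → go right; jay < pig → go left. Place as left child of pig.
Insert cow: cow < hog → go left; cow < emu → go left. Place as left child of emu.
Insert yak: yak > hog → go right; yak > pig → go right. Place as right child of pig.
Insert gnu: gnu < hog → go left; gnu > emu → go right. Place as right child of emu.
Insert cat: cat < hog → go left; cat < emu → go left; cat < cow → go left. Place as left child of cow.
Insert cod: cod < hog → go left; cod < emu → go left; cod < cow → go left; cod > cat → go right. Place as right child of cat.
Insert asp: asp < hog → go left; asp < emu → go left; asp < cow → go left; asp < cat → go left. Place as left child of cat.
Insert pug: pug > hog → go right; pug > pig → go right; pug < yak → go left. Place as left child of yak.
Insert ape: ape < hog → go left; ape < emu → go left; ape < cow → go left; ape < cat → go left; ape < asp → go left. Place as left child of asp.
Insert koi: koi > hog → go right; koi < pig → go left; koi > jay → go right. Place as right child of jay.
Insert ant: ant < hog → go left; ant < emu → go left; ant < cow → go left; ant < cat → go left; ant < asp → go left; ant < ape → go left. Place as left child of ape.
Insert boa: boa < hog → go left; boa < emu → go left; boa < cow → go left; boa < cat → go left; boa > asp → go right. Place as right child of asp.

Leaves: ant, boa, cod, gnu, koi, pug — 6 in total.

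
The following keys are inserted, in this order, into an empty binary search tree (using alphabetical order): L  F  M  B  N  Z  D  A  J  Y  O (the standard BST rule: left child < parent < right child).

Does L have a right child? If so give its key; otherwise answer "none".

M

Insert L: tree is empty, so L becomes the root.
Insert F: F < L → go left. Place as left child of L.
Insert M: M > L → go right. Place as right child of L.
Insert B: B < L → go left; B < F → go left. Place as left child of F.
Insert N: N > L → go right; N > M → go right. Place as right child of M.
Insert Z: Z > L → go right; Z > M → go right; Z > N → go right. Place as right child of N.
Insert D: D < L → go left; D < F → go left; D > B → go right. Place as right child of B.
Insert A: A < L → go left; A < F → go left; A < B → go left. Place as left child of B.
Insert J: J < L → go left; J > F → go right. Place as right child of F.
Insert Y: Y > L → go right; Y > M → go right; Y > N → go right; Y < Z → go left. Place as left child of Z.
Insert O: O > L → go right; O > M → go right; O > N → go right; O < Z → go left; O < Y → go left. Place as left child of Y.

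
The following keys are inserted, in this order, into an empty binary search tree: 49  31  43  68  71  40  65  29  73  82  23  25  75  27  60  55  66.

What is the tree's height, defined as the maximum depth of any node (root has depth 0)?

Insert 49: tree is empty, so 49 becomes the root.
Insert 31: 31 < 49 → go left. Place as left child of 49.
Insert 43: 43 < 49 → go left; 43 > 31 → go right. Place as right child of 31.
Insert 68: 68 > 49 → go right. Place as right child of 49.
Insert 71: 71 > 49 → go right; 71 > 68 → go right. Place as right child of 68.
Insert 40: 40 < 49 → go left; 40 > 31 → go right; 40 < 43 → go left. Place as left child of 43.
Insert 65: 65 > 49 → go right; 65 < 68 → go left. Place as left child of 68.
Insert 29: 29 < 49 → go left; 29 < 31 → go left. Place as left child of 31.
Insert 73: 73 > 49 → go right; 73 > 68 → go right; 73 > 71 → go right. Place as right child of 71.
Insert 82: 82 > 49 → go right; 82 > 68 → go right; 82 > 71 → go right; 82 > 73 → go right. Place as right child of 73.
Insert 23: 23 < 49 → go left; 23 < 31 → go left; 23 < 29 → go left. Place as left child of 29.
Insert 25: 25 < 49 → go left; 25 < 31 → go left; 25 < 29 → go left; 25 > 23 → go right. Place as right child of 23.
Insert 75: 75 > 49 → go right; 75 > 68 → go right; 75 > 71 → go right; 75 > 73 → go right; 75 < 82 → go left. Place as left child of 82.
Insert 27: 27 < 49 → go left; 27 < 31 → go left; 27 < 29 → go left; 27 > 23 → go right; 27 > 25 → go right. Place as right child of 25.
Insert 60: 60 > 49 → go right; 60 < 68 → go left; 60 < 65 → go left. Place as left child of 65.
Insert 55: 55 > 49 → go right; 55 < 68 → go left; 55 < 65 → go left; 55 < 60 → go left. Place as left child of 60.
Insert 66: 66 > 49 → go right; 66 < 68 → go left; 66 > 65 → go right. Place as right child of 65.

The deepest node is 75 at depth 5.

5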